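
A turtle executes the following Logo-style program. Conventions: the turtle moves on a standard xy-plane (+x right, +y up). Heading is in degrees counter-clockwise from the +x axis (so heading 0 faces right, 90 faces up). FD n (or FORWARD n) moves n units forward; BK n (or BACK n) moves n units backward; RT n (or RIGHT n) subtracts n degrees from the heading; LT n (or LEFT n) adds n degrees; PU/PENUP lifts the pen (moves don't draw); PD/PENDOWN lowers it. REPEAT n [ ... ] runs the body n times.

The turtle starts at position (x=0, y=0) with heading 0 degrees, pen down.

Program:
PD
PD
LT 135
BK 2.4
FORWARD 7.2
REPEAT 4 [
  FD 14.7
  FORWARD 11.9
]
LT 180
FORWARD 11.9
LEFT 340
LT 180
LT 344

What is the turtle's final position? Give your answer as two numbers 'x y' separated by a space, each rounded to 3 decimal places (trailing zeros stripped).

Executing turtle program step by step:
Start: pos=(0,0), heading=0, pen down
PD: pen down
PD: pen down
LT 135: heading 0 -> 135
BK 2.4: (0,0) -> (1.697,-1.697) [heading=135, draw]
FD 7.2: (1.697,-1.697) -> (-3.394,3.394) [heading=135, draw]
REPEAT 4 [
  -- iteration 1/4 --
  FD 14.7: (-3.394,3.394) -> (-13.789,13.789) [heading=135, draw]
  FD 11.9: (-13.789,13.789) -> (-22.203,22.203) [heading=135, draw]
  -- iteration 2/4 --
  FD 14.7: (-22.203,22.203) -> (-32.598,32.598) [heading=135, draw]
  FD 11.9: (-32.598,32.598) -> (-41.012,41.012) [heading=135, draw]
  -- iteration 3/4 --
  FD 14.7: (-41.012,41.012) -> (-51.407,51.407) [heading=135, draw]
  FD 11.9: (-51.407,51.407) -> (-59.821,59.821) [heading=135, draw]
  -- iteration 4/4 --
  FD 14.7: (-59.821,59.821) -> (-70.216,70.216) [heading=135, draw]
  FD 11.9: (-70.216,70.216) -> (-78.63,78.63) [heading=135, draw]
]
LT 180: heading 135 -> 315
FD 11.9: (-78.63,78.63) -> (-70.216,70.216) [heading=315, draw]
LT 340: heading 315 -> 295
LT 180: heading 295 -> 115
LT 344: heading 115 -> 99
Final: pos=(-70.216,70.216), heading=99, 11 segment(s) drawn

Answer: -70.216 70.216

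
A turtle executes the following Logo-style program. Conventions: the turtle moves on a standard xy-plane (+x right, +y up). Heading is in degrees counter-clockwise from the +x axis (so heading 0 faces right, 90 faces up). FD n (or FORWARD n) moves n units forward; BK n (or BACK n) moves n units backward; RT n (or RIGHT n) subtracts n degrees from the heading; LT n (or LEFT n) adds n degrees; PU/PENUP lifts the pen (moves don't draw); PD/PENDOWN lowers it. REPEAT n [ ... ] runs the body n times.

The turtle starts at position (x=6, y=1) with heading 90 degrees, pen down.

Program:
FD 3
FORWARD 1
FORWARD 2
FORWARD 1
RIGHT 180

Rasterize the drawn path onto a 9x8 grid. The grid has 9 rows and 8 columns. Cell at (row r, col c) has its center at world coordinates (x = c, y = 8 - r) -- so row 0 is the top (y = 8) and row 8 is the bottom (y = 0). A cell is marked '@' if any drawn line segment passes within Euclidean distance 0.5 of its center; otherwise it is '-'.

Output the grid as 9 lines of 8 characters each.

Segment 0: (6,1) -> (6,4)
Segment 1: (6,4) -> (6,5)
Segment 2: (6,5) -> (6,7)
Segment 3: (6,7) -> (6,8)

Answer: ------@-
------@-
------@-
------@-
------@-
------@-
------@-
------@-
--------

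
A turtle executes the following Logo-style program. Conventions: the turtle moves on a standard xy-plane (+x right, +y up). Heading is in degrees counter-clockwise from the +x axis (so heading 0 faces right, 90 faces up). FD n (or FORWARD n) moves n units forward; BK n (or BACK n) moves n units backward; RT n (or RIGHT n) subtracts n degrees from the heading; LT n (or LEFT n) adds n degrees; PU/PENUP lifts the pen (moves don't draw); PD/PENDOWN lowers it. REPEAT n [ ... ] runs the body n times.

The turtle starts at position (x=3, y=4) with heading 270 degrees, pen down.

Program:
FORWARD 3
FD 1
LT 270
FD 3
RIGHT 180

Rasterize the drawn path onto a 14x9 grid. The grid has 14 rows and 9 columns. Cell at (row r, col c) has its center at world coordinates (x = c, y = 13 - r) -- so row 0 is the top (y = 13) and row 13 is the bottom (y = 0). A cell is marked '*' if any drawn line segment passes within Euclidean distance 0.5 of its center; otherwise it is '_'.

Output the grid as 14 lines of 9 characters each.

Answer: _________
_________
_________
_________
_________
_________
_________
_________
_________
___*_____
___*_____
___*_____
___*_____
****_____

Derivation:
Segment 0: (3,4) -> (3,1)
Segment 1: (3,1) -> (3,0)
Segment 2: (3,0) -> (-0,0)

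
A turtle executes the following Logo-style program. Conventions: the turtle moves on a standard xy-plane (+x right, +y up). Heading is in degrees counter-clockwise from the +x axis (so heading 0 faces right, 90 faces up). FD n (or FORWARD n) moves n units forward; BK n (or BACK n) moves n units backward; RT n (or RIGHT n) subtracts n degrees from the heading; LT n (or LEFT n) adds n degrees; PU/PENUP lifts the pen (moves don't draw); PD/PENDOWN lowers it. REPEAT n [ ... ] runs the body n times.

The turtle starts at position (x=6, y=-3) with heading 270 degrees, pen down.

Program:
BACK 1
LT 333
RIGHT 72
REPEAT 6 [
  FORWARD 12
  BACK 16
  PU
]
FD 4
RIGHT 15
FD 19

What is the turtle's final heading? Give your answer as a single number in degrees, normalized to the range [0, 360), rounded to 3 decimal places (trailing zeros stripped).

Answer: 156

Derivation:
Executing turtle program step by step:
Start: pos=(6,-3), heading=270, pen down
BK 1: (6,-3) -> (6,-2) [heading=270, draw]
LT 333: heading 270 -> 243
RT 72: heading 243 -> 171
REPEAT 6 [
  -- iteration 1/6 --
  FD 12: (6,-2) -> (-5.852,-0.123) [heading=171, draw]
  BK 16: (-5.852,-0.123) -> (9.951,-2.626) [heading=171, draw]
  PU: pen up
  -- iteration 2/6 --
  FD 12: (9.951,-2.626) -> (-1.902,-0.749) [heading=171, move]
  BK 16: (-1.902,-0.749) -> (13.902,-3.251) [heading=171, move]
  PU: pen up
  -- iteration 3/6 --
  FD 12: (13.902,-3.251) -> (2.049,-1.374) [heading=171, move]
  BK 16: (2.049,-1.374) -> (17.852,-3.877) [heading=171, move]
  PU: pen up
  -- iteration 4/6 --
  FD 12: (17.852,-3.877) -> (6,-2) [heading=171, move]
  BK 16: (6,-2) -> (21.803,-4.503) [heading=171, move]
  PU: pen up
  -- iteration 5/6 --
  FD 12: (21.803,-4.503) -> (9.951,-2.626) [heading=171, move]
  BK 16: (9.951,-2.626) -> (25.754,-5.129) [heading=171, move]
  PU: pen up
  -- iteration 6/6 --
  FD 12: (25.754,-5.129) -> (13.902,-3.251) [heading=171, move]
  BK 16: (13.902,-3.251) -> (29.705,-5.754) [heading=171, move]
  PU: pen up
]
FD 4: (29.705,-5.754) -> (25.754,-5.129) [heading=171, move]
RT 15: heading 171 -> 156
FD 19: (25.754,-5.129) -> (8.396,2.599) [heading=156, move]
Final: pos=(8.396,2.599), heading=156, 3 segment(s) drawn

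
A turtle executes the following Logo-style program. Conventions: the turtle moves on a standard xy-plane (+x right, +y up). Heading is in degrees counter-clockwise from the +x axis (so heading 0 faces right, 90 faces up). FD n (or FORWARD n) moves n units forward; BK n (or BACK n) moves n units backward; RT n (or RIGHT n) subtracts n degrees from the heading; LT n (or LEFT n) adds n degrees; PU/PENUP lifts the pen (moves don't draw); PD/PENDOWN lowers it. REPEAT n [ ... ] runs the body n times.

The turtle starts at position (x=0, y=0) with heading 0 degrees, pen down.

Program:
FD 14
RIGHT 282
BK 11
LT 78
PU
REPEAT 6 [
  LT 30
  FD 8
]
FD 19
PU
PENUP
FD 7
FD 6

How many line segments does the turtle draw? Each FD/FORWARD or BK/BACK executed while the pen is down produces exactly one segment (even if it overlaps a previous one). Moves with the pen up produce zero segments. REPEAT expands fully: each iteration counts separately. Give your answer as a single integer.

Answer: 2

Derivation:
Executing turtle program step by step:
Start: pos=(0,0), heading=0, pen down
FD 14: (0,0) -> (14,0) [heading=0, draw]
RT 282: heading 0 -> 78
BK 11: (14,0) -> (11.713,-10.76) [heading=78, draw]
LT 78: heading 78 -> 156
PU: pen up
REPEAT 6 [
  -- iteration 1/6 --
  LT 30: heading 156 -> 186
  FD 8: (11.713,-10.76) -> (3.757,-11.596) [heading=186, move]
  -- iteration 2/6 --
  LT 30: heading 186 -> 216
  FD 8: (3.757,-11.596) -> (-2.715,-16.298) [heading=216, move]
  -- iteration 3/6 --
  LT 30: heading 216 -> 246
  FD 8: (-2.715,-16.298) -> (-5.969,-23.606) [heading=246, move]
  -- iteration 4/6 --
  LT 30: heading 246 -> 276
  FD 8: (-5.969,-23.606) -> (-5.133,-31.563) [heading=276, move]
  -- iteration 5/6 --
  LT 30: heading 276 -> 306
  FD 8: (-5.133,-31.563) -> (-0.431,-38.035) [heading=306, move]
  -- iteration 6/6 --
  LT 30: heading 306 -> 336
  FD 8: (-0.431,-38.035) -> (6.878,-41.289) [heading=336, move]
]
FD 19: (6.878,-41.289) -> (24.235,-49.017) [heading=336, move]
PU: pen up
PU: pen up
FD 7: (24.235,-49.017) -> (30.63,-51.864) [heading=336, move]
FD 6: (30.63,-51.864) -> (36.111,-54.304) [heading=336, move]
Final: pos=(36.111,-54.304), heading=336, 2 segment(s) drawn
Segments drawn: 2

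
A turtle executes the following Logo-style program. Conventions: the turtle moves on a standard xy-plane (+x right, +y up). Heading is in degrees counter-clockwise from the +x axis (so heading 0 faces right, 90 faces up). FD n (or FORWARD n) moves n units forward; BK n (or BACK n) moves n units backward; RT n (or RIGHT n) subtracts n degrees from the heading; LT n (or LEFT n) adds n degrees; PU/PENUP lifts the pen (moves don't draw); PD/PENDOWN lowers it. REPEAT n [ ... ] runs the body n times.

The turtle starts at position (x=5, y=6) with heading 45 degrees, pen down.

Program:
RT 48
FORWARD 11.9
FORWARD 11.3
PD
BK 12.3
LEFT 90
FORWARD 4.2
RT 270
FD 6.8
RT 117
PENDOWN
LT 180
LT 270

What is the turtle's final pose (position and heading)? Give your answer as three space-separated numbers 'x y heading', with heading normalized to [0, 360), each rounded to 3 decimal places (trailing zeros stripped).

Executing turtle program step by step:
Start: pos=(5,6), heading=45, pen down
RT 48: heading 45 -> 357
FD 11.9: (5,6) -> (16.884,5.377) [heading=357, draw]
FD 11.3: (16.884,5.377) -> (28.168,4.786) [heading=357, draw]
PD: pen down
BK 12.3: (28.168,4.786) -> (15.885,5.43) [heading=357, draw]
LT 90: heading 357 -> 87
FD 4.2: (15.885,5.43) -> (16.105,9.624) [heading=87, draw]
RT 270: heading 87 -> 177
FD 6.8: (16.105,9.624) -> (9.314,9.98) [heading=177, draw]
RT 117: heading 177 -> 60
PD: pen down
LT 180: heading 60 -> 240
LT 270: heading 240 -> 150
Final: pos=(9.314,9.98), heading=150, 5 segment(s) drawn

Answer: 9.314 9.98 150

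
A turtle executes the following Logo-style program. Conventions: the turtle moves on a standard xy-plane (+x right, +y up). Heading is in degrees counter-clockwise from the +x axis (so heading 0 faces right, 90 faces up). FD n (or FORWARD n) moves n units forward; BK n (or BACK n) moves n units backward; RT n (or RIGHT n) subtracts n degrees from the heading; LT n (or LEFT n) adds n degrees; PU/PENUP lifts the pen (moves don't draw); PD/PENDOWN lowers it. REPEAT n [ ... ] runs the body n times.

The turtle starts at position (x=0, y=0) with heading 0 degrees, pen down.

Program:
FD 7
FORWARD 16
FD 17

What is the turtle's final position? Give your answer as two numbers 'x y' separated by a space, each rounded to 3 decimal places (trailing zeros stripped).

Executing turtle program step by step:
Start: pos=(0,0), heading=0, pen down
FD 7: (0,0) -> (7,0) [heading=0, draw]
FD 16: (7,0) -> (23,0) [heading=0, draw]
FD 17: (23,0) -> (40,0) [heading=0, draw]
Final: pos=(40,0), heading=0, 3 segment(s) drawn

Answer: 40 0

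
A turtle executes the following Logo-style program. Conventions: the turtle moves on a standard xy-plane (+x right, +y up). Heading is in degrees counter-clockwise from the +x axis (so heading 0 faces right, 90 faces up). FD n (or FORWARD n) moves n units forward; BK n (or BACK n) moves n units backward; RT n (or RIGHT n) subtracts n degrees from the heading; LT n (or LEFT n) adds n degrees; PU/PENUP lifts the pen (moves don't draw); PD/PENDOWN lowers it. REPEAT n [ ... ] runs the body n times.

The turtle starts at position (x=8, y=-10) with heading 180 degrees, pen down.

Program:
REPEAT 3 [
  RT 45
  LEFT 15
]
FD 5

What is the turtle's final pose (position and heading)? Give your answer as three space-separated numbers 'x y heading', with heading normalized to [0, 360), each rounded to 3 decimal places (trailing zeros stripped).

Answer: 8 -5 90

Derivation:
Executing turtle program step by step:
Start: pos=(8,-10), heading=180, pen down
REPEAT 3 [
  -- iteration 1/3 --
  RT 45: heading 180 -> 135
  LT 15: heading 135 -> 150
  -- iteration 2/3 --
  RT 45: heading 150 -> 105
  LT 15: heading 105 -> 120
  -- iteration 3/3 --
  RT 45: heading 120 -> 75
  LT 15: heading 75 -> 90
]
FD 5: (8,-10) -> (8,-5) [heading=90, draw]
Final: pos=(8,-5), heading=90, 1 segment(s) drawn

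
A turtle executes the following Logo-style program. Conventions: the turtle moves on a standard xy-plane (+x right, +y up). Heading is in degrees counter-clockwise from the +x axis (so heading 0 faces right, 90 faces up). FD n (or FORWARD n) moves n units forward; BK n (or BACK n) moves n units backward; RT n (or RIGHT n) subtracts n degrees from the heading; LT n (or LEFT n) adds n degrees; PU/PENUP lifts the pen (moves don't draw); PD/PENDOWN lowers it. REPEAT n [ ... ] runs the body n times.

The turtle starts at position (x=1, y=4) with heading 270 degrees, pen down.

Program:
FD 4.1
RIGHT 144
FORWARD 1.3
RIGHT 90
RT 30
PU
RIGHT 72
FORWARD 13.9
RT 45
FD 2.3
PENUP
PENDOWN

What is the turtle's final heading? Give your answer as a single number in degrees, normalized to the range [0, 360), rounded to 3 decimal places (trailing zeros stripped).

Answer: 249

Derivation:
Executing turtle program step by step:
Start: pos=(1,4), heading=270, pen down
FD 4.1: (1,4) -> (1,-0.1) [heading=270, draw]
RT 144: heading 270 -> 126
FD 1.3: (1,-0.1) -> (0.236,0.952) [heading=126, draw]
RT 90: heading 126 -> 36
RT 30: heading 36 -> 6
PU: pen up
RT 72: heading 6 -> 294
FD 13.9: (0.236,0.952) -> (5.89,-11.747) [heading=294, move]
RT 45: heading 294 -> 249
FD 2.3: (5.89,-11.747) -> (5.065,-13.894) [heading=249, move]
PU: pen up
PD: pen down
Final: pos=(5.065,-13.894), heading=249, 2 segment(s) drawn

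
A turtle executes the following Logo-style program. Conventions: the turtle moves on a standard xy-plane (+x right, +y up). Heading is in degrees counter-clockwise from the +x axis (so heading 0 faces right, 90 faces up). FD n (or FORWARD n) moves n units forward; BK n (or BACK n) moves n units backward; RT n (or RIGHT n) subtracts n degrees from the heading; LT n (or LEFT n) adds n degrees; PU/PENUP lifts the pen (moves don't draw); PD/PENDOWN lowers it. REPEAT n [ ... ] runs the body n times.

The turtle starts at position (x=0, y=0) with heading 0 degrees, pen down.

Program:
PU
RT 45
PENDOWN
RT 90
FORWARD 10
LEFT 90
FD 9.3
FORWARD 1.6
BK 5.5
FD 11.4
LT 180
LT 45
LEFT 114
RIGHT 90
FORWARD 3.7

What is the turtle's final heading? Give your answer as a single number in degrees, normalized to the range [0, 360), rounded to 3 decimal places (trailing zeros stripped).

Answer: 204

Derivation:
Executing turtle program step by step:
Start: pos=(0,0), heading=0, pen down
PU: pen up
RT 45: heading 0 -> 315
PD: pen down
RT 90: heading 315 -> 225
FD 10: (0,0) -> (-7.071,-7.071) [heading=225, draw]
LT 90: heading 225 -> 315
FD 9.3: (-7.071,-7.071) -> (-0.495,-13.647) [heading=315, draw]
FD 1.6: (-0.495,-13.647) -> (0.636,-14.779) [heading=315, draw]
BK 5.5: (0.636,-14.779) -> (-3.253,-10.889) [heading=315, draw]
FD 11.4: (-3.253,-10.889) -> (4.808,-18.95) [heading=315, draw]
LT 180: heading 315 -> 135
LT 45: heading 135 -> 180
LT 114: heading 180 -> 294
RT 90: heading 294 -> 204
FD 3.7: (4.808,-18.95) -> (1.428,-20.455) [heading=204, draw]
Final: pos=(1.428,-20.455), heading=204, 6 segment(s) drawn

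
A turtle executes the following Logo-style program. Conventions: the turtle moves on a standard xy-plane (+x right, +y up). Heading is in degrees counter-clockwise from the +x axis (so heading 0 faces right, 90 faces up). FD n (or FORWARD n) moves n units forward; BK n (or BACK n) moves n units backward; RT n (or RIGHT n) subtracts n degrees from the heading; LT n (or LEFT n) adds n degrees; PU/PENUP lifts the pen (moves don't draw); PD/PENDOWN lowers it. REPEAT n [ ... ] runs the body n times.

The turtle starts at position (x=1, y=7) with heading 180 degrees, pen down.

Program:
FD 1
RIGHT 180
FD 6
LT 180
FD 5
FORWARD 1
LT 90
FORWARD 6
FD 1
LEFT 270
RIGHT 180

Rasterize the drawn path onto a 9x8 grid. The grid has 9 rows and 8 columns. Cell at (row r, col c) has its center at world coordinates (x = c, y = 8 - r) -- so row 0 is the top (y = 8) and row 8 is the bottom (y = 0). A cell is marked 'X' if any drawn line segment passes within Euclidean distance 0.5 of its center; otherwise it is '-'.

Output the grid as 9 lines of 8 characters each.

Segment 0: (1,7) -> (0,7)
Segment 1: (0,7) -> (6,7)
Segment 2: (6,7) -> (1,7)
Segment 3: (1,7) -> (0,7)
Segment 4: (0,7) -> (-0,1)
Segment 5: (-0,1) -> (-0,0)

Answer: --------
XXXXXXX-
X-------
X-------
X-------
X-------
X-------
X-------
X-------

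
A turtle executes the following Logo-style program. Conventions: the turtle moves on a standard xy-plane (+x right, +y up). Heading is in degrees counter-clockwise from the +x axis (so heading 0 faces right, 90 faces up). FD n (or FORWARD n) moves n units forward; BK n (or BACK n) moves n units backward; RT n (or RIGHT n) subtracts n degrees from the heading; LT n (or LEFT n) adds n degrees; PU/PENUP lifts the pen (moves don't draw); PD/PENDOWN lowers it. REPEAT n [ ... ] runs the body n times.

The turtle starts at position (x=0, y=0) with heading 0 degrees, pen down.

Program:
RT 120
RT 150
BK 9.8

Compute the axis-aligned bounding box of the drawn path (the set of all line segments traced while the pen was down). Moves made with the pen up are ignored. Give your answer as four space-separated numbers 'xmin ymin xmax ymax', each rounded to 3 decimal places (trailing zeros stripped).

Executing turtle program step by step:
Start: pos=(0,0), heading=0, pen down
RT 120: heading 0 -> 240
RT 150: heading 240 -> 90
BK 9.8: (0,0) -> (0,-9.8) [heading=90, draw]
Final: pos=(0,-9.8), heading=90, 1 segment(s) drawn

Segment endpoints: x in {0, 0}, y in {-9.8, 0}
xmin=0, ymin=-9.8, xmax=0, ymax=0

Answer: 0 -9.8 0 0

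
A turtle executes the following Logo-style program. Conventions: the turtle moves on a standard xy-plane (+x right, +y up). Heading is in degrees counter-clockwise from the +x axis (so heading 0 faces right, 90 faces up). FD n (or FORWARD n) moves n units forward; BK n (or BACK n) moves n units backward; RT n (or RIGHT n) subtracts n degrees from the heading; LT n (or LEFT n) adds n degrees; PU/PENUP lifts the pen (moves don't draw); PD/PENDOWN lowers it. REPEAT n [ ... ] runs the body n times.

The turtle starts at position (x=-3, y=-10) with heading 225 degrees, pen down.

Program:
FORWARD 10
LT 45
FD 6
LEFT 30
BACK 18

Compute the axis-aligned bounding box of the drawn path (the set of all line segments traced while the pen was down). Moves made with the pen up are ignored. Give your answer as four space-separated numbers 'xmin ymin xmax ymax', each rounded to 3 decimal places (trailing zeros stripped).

Answer: -19.071 -23.071 -3 -7.483

Derivation:
Executing turtle program step by step:
Start: pos=(-3,-10), heading=225, pen down
FD 10: (-3,-10) -> (-10.071,-17.071) [heading=225, draw]
LT 45: heading 225 -> 270
FD 6: (-10.071,-17.071) -> (-10.071,-23.071) [heading=270, draw]
LT 30: heading 270 -> 300
BK 18: (-10.071,-23.071) -> (-19.071,-7.483) [heading=300, draw]
Final: pos=(-19.071,-7.483), heading=300, 3 segment(s) drawn

Segment endpoints: x in {-19.071, -10.071, -10.071, -3}, y in {-23.071, -17.071, -10, -7.483}
xmin=-19.071, ymin=-23.071, xmax=-3, ymax=-7.483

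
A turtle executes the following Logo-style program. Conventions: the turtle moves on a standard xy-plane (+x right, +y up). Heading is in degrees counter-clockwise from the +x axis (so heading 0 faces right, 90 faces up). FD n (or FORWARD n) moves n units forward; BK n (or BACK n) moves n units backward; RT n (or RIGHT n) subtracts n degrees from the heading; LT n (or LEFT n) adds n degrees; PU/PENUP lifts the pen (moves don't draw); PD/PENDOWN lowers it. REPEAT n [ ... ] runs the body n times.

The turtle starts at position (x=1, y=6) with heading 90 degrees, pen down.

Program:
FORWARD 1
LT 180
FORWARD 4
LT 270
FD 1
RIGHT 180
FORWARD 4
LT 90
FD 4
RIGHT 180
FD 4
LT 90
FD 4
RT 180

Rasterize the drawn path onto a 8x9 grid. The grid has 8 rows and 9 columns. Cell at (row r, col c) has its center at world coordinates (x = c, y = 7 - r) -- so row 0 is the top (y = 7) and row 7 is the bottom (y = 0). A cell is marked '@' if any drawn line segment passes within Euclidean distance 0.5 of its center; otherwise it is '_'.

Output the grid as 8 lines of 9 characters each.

Answer: _@__@____
_@__@____
_@__@____
_@__@____
@@@@@@@@@
_________
_________
_________

Derivation:
Segment 0: (1,6) -> (1,7)
Segment 1: (1,7) -> (1,3)
Segment 2: (1,3) -> (-0,3)
Segment 3: (-0,3) -> (4,3)
Segment 4: (4,3) -> (4,7)
Segment 5: (4,7) -> (4,3)
Segment 6: (4,3) -> (8,3)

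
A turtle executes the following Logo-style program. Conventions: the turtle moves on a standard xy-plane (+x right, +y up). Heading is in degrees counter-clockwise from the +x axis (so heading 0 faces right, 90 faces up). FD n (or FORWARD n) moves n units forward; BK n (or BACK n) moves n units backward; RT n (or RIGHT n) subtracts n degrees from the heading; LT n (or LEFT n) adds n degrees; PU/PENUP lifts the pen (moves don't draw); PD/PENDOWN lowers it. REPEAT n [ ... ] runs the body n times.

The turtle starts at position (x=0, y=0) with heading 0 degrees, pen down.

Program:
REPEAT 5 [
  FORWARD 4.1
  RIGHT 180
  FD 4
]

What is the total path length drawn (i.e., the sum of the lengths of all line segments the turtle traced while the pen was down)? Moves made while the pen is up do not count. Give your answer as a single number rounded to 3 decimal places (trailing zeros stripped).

Answer: 40.5

Derivation:
Executing turtle program step by step:
Start: pos=(0,0), heading=0, pen down
REPEAT 5 [
  -- iteration 1/5 --
  FD 4.1: (0,0) -> (4.1,0) [heading=0, draw]
  RT 180: heading 0 -> 180
  FD 4: (4.1,0) -> (0.1,0) [heading=180, draw]
  -- iteration 2/5 --
  FD 4.1: (0.1,0) -> (-4,0) [heading=180, draw]
  RT 180: heading 180 -> 0
  FD 4: (-4,0) -> (0,0) [heading=0, draw]
  -- iteration 3/5 --
  FD 4.1: (0,0) -> (4.1,0) [heading=0, draw]
  RT 180: heading 0 -> 180
  FD 4: (4.1,0) -> (0.1,0) [heading=180, draw]
  -- iteration 4/5 --
  FD 4.1: (0.1,0) -> (-4,0) [heading=180, draw]
  RT 180: heading 180 -> 0
  FD 4: (-4,0) -> (0,0) [heading=0, draw]
  -- iteration 5/5 --
  FD 4.1: (0,0) -> (4.1,0) [heading=0, draw]
  RT 180: heading 0 -> 180
  FD 4: (4.1,0) -> (0.1,0) [heading=180, draw]
]
Final: pos=(0.1,0), heading=180, 10 segment(s) drawn

Segment lengths:
  seg 1: (0,0) -> (4.1,0), length = 4.1
  seg 2: (4.1,0) -> (0.1,0), length = 4
  seg 3: (0.1,0) -> (-4,0), length = 4.1
  seg 4: (-4,0) -> (0,0), length = 4
  seg 5: (0,0) -> (4.1,0), length = 4.1
  seg 6: (4.1,0) -> (0.1,0), length = 4
  seg 7: (0.1,0) -> (-4,0), length = 4.1
  seg 8: (-4,0) -> (0,0), length = 4
  seg 9: (0,0) -> (4.1,0), length = 4.1
  seg 10: (4.1,0) -> (0.1,0), length = 4
Total = 40.5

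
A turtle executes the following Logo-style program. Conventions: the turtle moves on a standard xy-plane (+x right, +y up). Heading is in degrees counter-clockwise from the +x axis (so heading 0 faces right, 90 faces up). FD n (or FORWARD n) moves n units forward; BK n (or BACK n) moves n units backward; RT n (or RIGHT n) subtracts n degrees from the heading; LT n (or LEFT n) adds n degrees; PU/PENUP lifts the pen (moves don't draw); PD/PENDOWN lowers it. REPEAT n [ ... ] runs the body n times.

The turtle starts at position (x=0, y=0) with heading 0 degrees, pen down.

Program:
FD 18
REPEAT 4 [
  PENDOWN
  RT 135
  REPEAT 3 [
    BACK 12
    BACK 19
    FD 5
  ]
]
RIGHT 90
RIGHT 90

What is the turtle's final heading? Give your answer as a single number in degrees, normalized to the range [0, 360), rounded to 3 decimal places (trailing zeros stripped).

Executing turtle program step by step:
Start: pos=(0,0), heading=0, pen down
FD 18: (0,0) -> (18,0) [heading=0, draw]
REPEAT 4 [
  -- iteration 1/4 --
  PD: pen down
  RT 135: heading 0 -> 225
  REPEAT 3 [
    -- iteration 1/3 --
    BK 12: (18,0) -> (26.485,8.485) [heading=225, draw]
    BK 19: (26.485,8.485) -> (39.92,21.92) [heading=225, draw]
    FD 5: (39.92,21.92) -> (36.385,18.385) [heading=225, draw]
    -- iteration 2/3 --
    BK 12: (36.385,18.385) -> (44.87,26.87) [heading=225, draw]
    BK 19: (44.87,26.87) -> (58.305,40.305) [heading=225, draw]
    FD 5: (58.305,40.305) -> (54.77,36.77) [heading=225, draw]
    -- iteration 3/3 --
    BK 12: (54.77,36.77) -> (63.255,45.255) [heading=225, draw]
    BK 19: (63.255,45.255) -> (76.69,58.69) [heading=225, draw]
    FD 5: (76.69,58.69) -> (73.154,55.154) [heading=225, draw]
  ]
  -- iteration 2/4 --
  PD: pen down
  RT 135: heading 225 -> 90
  REPEAT 3 [
    -- iteration 1/3 --
    BK 12: (73.154,55.154) -> (73.154,43.154) [heading=90, draw]
    BK 19: (73.154,43.154) -> (73.154,24.154) [heading=90, draw]
    FD 5: (73.154,24.154) -> (73.154,29.154) [heading=90, draw]
    -- iteration 2/3 --
    BK 12: (73.154,29.154) -> (73.154,17.154) [heading=90, draw]
    BK 19: (73.154,17.154) -> (73.154,-1.846) [heading=90, draw]
    FD 5: (73.154,-1.846) -> (73.154,3.154) [heading=90, draw]
    -- iteration 3/3 --
    BK 12: (73.154,3.154) -> (73.154,-8.846) [heading=90, draw]
    BK 19: (73.154,-8.846) -> (73.154,-27.846) [heading=90, draw]
    FD 5: (73.154,-27.846) -> (73.154,-22.846) [heading=90, draw]
  ]
  -- iteration 3/4 --
  PD: pen down
  RT 135: heading 90 -> 315
  REPEAT 3 [
    -- iteration 1/3 --
    BK 12: (73.154,-22.846) -> (64.669,-14.36) [heading=315, draw]
    BK 19: (64.669,-14.36) -> (51.234,-0.925) [heading=315, draw]
    FD 5: (51.234,-0.925) -> (54.77,-4.461) [heading=315, draw]
    -- iteration 2/3 --
    BK 12: (54.77,-4.461) -> (46.284,4.024) [heading=315, draw]
    BK 19: (46.284,4.024) -> (32.849,17.459) [heading=315, draw]
    FD 5: (32.849,17.459) -> (36.385,13.924) [heading=315, draw]
    -- iteration 3/3 --
    BK 12: (36.385,13.924) -> (27.899,22.409) [heading=315, draw]
    BK 19: (27.899,22.409) -> (14.464,35.844) [heading=315, draw]
    FD 5: (14.464,35.844) -> (18,32.309) [heading=315, draw]
  ]
  -- iteration 4/4 --
  PD: pen down
  RT 135: heading 315 -> 180
  REPEAT 3 [
    -- iteration 1/3 --
    BK 12: (18,32.309) -> (30,32.309) [heading=180, draw]
    BK 19: (30,32.309) -> (49,32.309) [heading=180, draw]
    FD 5: (49,32.309) -> (44,32.309) [heading=180, draw]
    -- iteration 2/3 --
    BK 12: (44,32.309) -> (56,32.309) [heading=180, draw]
    BK 19: (56,32.309) -> (75,32.309) [heading=180, draw]
    FD 5: (75,32.309) -> (70,32.309) [heading=180, draw]
    -- iteration 3/3 --
    BK 12: (70,32.309) -> (82,32.309) [heading=180, draw]
    BK 19: (82,32.309) -> (101,32.309) [heading=180, draw]
    FD 5: (101,32.309) -> (96,32.309) [heading=180, draw]
  ]
]
RT 90: heading 180 -> 90
RT 90: heading 90 -> 0
Final: pos=(96,32.309), heading=0, 37 segment(s) drawn

Answer: 0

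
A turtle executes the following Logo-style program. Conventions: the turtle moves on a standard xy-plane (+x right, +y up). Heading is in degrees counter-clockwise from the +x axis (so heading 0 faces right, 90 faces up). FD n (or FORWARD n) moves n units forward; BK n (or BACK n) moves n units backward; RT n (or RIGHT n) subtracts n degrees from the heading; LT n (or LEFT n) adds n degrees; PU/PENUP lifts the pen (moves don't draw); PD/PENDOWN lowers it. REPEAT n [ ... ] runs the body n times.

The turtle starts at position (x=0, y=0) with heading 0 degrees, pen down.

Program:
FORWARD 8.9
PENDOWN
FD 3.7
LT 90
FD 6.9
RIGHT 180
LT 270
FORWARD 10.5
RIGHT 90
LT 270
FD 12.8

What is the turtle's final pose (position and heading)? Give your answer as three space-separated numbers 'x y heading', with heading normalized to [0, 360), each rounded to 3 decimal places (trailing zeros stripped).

Answer: 14.9 6.9 0

Derivation:
Executing turtle program step by step:
Start: pos=(0,0), heading=0, pen down
FD 8.9: (0,0) -> (8.9,0) [heading=0, draw]
PD: pen down
FD 3.7: (8.9,0) -> (12.6,0) [heading=0, draw]
LT 90: heading 0 -> 90
FD 6.9: (12.6,0) -> (12.6,6.9) [heading=90, draw]
RT 180: heading 90 -> 270
LT 270: heading 270 -> 180
FD 10.5: (12.6,6.9) -> (2.1,6.9) [heading=180, draw]
RT 90: heading 180 -> 90
LT 270: heading 90 -> 0
FD 12.8: (2.1,6.9) -> (14.9,6.9) [heading=0, draw]
Final: pos=(14.9,6.9), heading=0, 5 segment(s) drawn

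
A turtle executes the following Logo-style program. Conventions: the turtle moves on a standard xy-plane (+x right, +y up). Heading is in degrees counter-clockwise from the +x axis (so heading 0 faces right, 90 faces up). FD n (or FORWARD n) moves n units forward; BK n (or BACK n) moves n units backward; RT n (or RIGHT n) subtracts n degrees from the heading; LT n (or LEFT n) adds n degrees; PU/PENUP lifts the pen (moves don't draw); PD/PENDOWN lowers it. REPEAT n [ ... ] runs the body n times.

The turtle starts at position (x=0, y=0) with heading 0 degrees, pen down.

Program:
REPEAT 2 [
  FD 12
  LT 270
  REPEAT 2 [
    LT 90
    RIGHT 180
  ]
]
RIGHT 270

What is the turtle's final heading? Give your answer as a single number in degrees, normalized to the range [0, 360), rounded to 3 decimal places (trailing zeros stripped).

Answer: 270

Derivation:
Executing turtle program step by step:
Start: pos=(0,0), heading=0, pen down
REPEAT 2 [
  -- iteration 1/2 --
  FD 12: (0,0) -> (12,0) [heading=0, draw]
  LT 270: heading 0 -> 270
  REPEAT 2 [
    -- iteration 1/2 --
    LT 90: heading 270 -> 0
    RT 180: heading 0 -> 180
    -- iteration 2/2 --
    LT 90: heading 180 -> 270
    RT 180: heading 270 -> 90
  ]
  -- iteration 2/2 --
  FD 12: (12,0) -> (12,12) [heading=90, draw]
  LT 270: heading 90 -> 0
  REPEAT 2 [
    -- iteration 1/2 --
    LT 90: heading 0 -> 90
    RT 180: heading 90 -> 270
    -- iteration 2/2 --
    LT 90: heading 270 -> 0
    RT 180: heading 0 -> 180
  ]
]
RT 270: heading 180 -> 270
Final: pos=(12,12), heading=270, 2 segment(s) drawn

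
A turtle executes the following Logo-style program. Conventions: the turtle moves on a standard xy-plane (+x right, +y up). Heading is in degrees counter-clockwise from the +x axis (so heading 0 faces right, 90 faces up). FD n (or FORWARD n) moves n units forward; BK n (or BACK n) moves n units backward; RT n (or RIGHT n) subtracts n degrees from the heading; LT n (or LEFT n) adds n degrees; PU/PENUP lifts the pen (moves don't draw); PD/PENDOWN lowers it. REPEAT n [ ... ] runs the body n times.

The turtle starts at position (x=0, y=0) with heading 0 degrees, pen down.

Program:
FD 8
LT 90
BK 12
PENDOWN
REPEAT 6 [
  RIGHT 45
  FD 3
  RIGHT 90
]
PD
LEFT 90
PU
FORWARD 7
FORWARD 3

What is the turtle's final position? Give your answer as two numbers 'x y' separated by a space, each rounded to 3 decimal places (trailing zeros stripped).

Executing turtle program step by step:
Start: pos=(0,0), heading=0, pen down
FD 8: (0,0) -> (8,0) [heading=0, draw]
LT 90: heading 0 -> 90
BK 12: (8,0) -> (8,-12) [heading=90, draw]
PD: pen down
REPEAT 6 [
  -- iteration 1/6 --
  RT 45: heading 90 -> 45
  FD 3: (8,-12) -> (10.121,-9.879) [heading=45, draw]
  RT 90: heading 45 -> 315
  -- iteration 2/6 --
  RT 45: heading 315 -> 270
  FD 3: (10.121,-9.879) -> (10.121,-12.879) [heading=270, draw]
  RT 90: heading 270 -> 180
  -- iteration 3/6 --
  RT 45: heading 180 -> 135
  FD 3: (10.121,-12.879) -> (8,-10.757) [heading=135, draw]
  RT 90: heading 135 -> 45
  -- iteration 4/6 --
  RT 45: heading 45 -> 0
  FD 3: (8,-10.757) -> (11,-10.757) [heading=0, draw]
  RT 90: heading 0 -> 270
  -- iteration 5/6 --
  RT 45: heading 270 -> 225
  FD 3: (11,-10.757) -> (8.879,-12.879) [heading=225, draw]
  RT 90: heading 225 -> 135
  -- iteration 6/6 --
  RT 45: heading 135 -> 90
  FD 3: (8.879,-12.879) -> (8.879,-9.879) [heading=90, draw]
  RT 90: heading 90 -> 0
]
PD: pen down
LT 90: heading 0 -> 90
PU: pen up
FD 7: (8.879,-9.879) -> (8.879,-2.879) [heading=90, move]
FD 3: (8.879,-2.879) -> (8.879,0.121) [heading=90, move]
Final: pos=(8.879,0.121), heading=90, 8 segment(s) drawn

Answer: 8.879 0.121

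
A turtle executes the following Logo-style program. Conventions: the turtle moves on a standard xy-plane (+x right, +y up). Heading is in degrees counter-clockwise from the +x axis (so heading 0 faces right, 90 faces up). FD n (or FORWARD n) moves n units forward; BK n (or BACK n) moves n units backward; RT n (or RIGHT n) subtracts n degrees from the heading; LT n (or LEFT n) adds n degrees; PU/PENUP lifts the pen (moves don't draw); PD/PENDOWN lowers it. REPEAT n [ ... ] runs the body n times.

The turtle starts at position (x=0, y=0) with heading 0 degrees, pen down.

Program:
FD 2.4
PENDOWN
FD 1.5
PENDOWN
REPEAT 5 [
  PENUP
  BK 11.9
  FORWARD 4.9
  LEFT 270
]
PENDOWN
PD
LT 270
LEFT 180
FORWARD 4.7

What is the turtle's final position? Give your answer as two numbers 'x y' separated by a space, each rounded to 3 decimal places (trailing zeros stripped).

Executing turtle program step by step:
Start: pos=(0,0), heading=0, pen down
FD 2.4: (0,0) -> (2.4,0) [heading=0, draw]
PD: pen down
FD 1.5: (2.4,0) -> (3.9,0) [heading=0, draw]
PD: pen down
REPEAT 5 [
  -- iteration 1/5 --
  PU: pen up
  BK 11.9: (3.9,0) -> (-8,0) [heading=0, move]
  FD 4.9: (-8,0) -> (-3.1,0) [heading=0, move]
  LT 270: heading 0 -> 270
  -- iteration 2/5 --
  PU: pen up
  BK 11.9: (-3.1,0) -> (-3.1,11.9) [heading=270, move]
  FD 4.9: (-3.1,11.9) -> (-3.1,7) [heading=270, move]
  LT 270: heading 270 -> 180
  -- iteration 3/5 --
  PU: pen up
  BK 11.9: (-3.1,7) -> (8.8,7) [heading=180, move]
  FD 4.9: (8.8,7) -> (3.9,7) [heading=180, move]
  LT 270: heading 180 -> 90
  -- iteration 4/5 --
  PU: pen up
  BK 11.9: (3.9,7) -> (3.9,-4.9) [heading=90, move]
  FD 4.9: (3.9,-4.9) -> (3.9,0) [heading=90, move]
  LT 270: heading 90 -> 0
  -- iteration 5/5 --
  PU: pen up
  BK 11.9: (3.9,0) -> (-8,0) [heading=0, move]
  FD 4.9: (-8,0) -> (-3.1,0) [heading=0, move]
  LT 270: heading 0 -> 270
]
PD: pen down
PD: pen down
LT 270: heading 270 -> 180
LT 180: heading 180 -> 0
FD 4.7: (-3.1,0) -> (1.6,0) [heading=0, draw]
Final: pos=(1.6,0), heading=0, 3 segment(s) drawn

Answer: 1.6 0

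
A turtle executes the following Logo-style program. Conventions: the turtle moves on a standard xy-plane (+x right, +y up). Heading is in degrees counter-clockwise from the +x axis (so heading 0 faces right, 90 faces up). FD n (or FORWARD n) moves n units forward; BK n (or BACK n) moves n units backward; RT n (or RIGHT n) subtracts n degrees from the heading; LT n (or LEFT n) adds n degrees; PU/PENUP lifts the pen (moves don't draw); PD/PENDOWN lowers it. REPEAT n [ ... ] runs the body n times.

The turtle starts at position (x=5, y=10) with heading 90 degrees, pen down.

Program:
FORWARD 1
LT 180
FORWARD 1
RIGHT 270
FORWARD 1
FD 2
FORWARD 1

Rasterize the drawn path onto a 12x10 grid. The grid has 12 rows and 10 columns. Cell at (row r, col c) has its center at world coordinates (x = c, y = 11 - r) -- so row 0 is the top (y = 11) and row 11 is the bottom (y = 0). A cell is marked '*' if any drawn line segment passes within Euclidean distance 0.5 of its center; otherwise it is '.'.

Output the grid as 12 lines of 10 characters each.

Answer: .....*....
.....*****
..........
..........
..........
..........
..........
..........
..........
..........
..........
..........

Derivation:
Segment 0: (5,10) -> (5,11)
Segment 1: (5,11) -> (5,10)
Segment 2: (5,10) -> (6,10)
Segment 3: (6,10) -> (8,10)
Segment 4: (8,10) -> (9,10)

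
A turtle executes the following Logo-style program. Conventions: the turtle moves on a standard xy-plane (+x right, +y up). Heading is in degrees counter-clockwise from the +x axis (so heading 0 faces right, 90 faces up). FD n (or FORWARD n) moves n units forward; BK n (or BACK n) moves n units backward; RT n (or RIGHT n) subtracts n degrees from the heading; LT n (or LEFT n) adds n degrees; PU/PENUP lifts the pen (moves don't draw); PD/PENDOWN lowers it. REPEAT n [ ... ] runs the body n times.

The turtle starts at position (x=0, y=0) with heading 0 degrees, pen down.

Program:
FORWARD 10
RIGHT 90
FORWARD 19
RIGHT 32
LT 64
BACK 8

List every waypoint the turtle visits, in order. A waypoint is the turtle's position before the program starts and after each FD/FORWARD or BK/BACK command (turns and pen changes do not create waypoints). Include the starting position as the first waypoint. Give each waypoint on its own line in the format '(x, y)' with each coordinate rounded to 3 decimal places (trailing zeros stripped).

Answer: (0, 0)
(10, 0)
(10, -19)
(5.761, -12.216)

Derivation:
Executing turtle program step by step:
Start: pos=(0,0), heading=0, pen down
FD 10: (0,0) -> (10,0) [heading=0, draw]
RT 90: heading 0 -> 270
FD 19: (10,0) -> (10,-19) [heading=270, draw]
RT 32: heading 270 -> 238
LT 64: heading 238 -> 302
BK 8: (10,-19) -> (5.761,-12.216) [heading=302, draw]
Final: pos=(5.761,-12.216), heading=302, 3 segment(s) drawn
Waypoints (4 total):
(0, 0)
(10, 0)
(10, -19)
(5.761, -12.216)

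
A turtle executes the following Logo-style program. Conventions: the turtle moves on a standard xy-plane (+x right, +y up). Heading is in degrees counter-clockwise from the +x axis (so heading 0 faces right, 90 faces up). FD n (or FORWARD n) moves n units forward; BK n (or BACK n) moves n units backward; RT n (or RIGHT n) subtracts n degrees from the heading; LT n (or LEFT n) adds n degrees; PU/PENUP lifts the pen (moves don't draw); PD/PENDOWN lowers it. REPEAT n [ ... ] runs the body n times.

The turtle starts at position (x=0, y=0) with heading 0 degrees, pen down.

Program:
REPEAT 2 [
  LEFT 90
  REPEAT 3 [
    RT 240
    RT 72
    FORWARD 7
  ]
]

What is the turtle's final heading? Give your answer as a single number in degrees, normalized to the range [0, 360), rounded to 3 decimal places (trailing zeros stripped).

Answer: 108

Derivation:
Executing turtle program step by step:
Start: pos=(0,0), heading=0, pen down
REPEAT 2 [
  -- iteration 1/2 --
  LT 90: heading 0 -> 90
  REPEAT 3 [
    -- iteration 1/3 --
    RT 240: heading 90 -> 210
    RT 72: heading 210 -> 138
    FD 7: (0,0) -> (-5.202,4.684) [heading=138, draw]
    -- iteration 2/3 --
    RT 240: heading 138 -> 258
    RT 72: heading 258 -> 186
    FD 7: (-5.202,4.684) -> (-12.164,3.952) [heading=186, draw]
    -- iteration 3/3 --
    RT 240: heading 186 -> 306
    RT 72: heading 306 -> 234
    FD 7: (-12.164,3.952) -> (-16.278,-1.711) [heading=234, draw]
  ]
  -- iteration 2/2 --
  LT 90: heading 234 -> 324
  REPEAT 3 [
    -- iteration 1/3 --
    RT 240: heading 324 -> 84
    RT 72: heading 84 -> 12
    FD 7: (-16.278,-1.711) -> (-9.431,-0.256) [heading=12, draw]
    -- iteration 2/3 --
    RT 240: heading 12 -> 132
    RT 72: heading 132 -> 60
    FD 7: (-9.431,-0.256) -> (-5.931,5.807) [heading=60, draw]
    -- iteration 3/3 --
    RT 240: heading 60 -> 180
    RT 72: heading 180 -> 108
    FD 7: (-5.931,5.807) -> (-8.094,12.464) [heading=108, draw]
  ]
]
Final: pos=(-8.094,12.464), heading=108, 6 segment(s) drawn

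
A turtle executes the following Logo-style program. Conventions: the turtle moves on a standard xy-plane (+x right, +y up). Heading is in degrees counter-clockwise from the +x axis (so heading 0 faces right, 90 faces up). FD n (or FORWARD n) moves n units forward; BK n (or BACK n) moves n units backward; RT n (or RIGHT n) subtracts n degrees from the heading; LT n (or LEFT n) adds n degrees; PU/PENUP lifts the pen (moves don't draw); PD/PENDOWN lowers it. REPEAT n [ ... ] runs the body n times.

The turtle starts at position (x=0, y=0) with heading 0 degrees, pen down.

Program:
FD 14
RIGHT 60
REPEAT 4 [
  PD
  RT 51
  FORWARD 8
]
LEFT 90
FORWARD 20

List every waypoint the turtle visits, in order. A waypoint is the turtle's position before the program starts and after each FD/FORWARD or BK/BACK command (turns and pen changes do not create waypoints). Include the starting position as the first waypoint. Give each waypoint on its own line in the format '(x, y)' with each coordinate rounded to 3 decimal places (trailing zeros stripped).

Executing turtle program step by step:
Start: pos=(0,0), heading=0, pen down
FD 14: (0,0) -> (14,0) [heading=0, draw]
RT 60: heading 0 -> 300
REPEAT 4 [
  -- iteration 1/4 --
  PD: pen down
  RT 51: heading 300 -> 249
  FD 8: (14,0) -> (11.133,-7.469) [heading=249, draw]
  -- iteration 2/4 --
  PD: pen down
  RT 51: heading 249 -> 198
  FD 8: (11.133,-7.469) -> (3.525,-9.941) [heading=198, draw]
  -- iteration 3/4 --
  PD: pen down
  RT 51: heading 198 -> 147
  FD 8: (3.525,-9.941) -> (-3.185,-5.584) [heading=147, draw]
  -- iteration 4/4 --
  PD: pen down
  RT 51: heading 147 -> 96
  FD 8: (-3.185,-5.584) -> (-4.021,2.373) [heading=96, draw]
]
LT 90: heading 96 -> 186
FD 20: (-4.021,2.373) -> (-23.911,0.282) [heading=186, draw]
Final: pos=(-23.911,0.282), heading=186, 6 segment(s) drawn
Waypoints (7 total):
(0, 0)
(14, 0)
(11.133, -7.469)
(3.525, -9.941)
(-3.185, -5.584)
(-4.021, 2.373)
(-23.911, 0.282)

Answer: (0, 0)
(14, 0)
(11.133, -7.469)
(3.525, -9.941)
(-3.185, -5.584)
(-4.021, 2.373)
(-23.911, 0.282)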